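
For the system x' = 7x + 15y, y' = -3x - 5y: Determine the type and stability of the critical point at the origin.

unstable spiral

A = [[7,15],[-3,-5]]; det(A-λI) = λ^2 - 2λ + 10.
λ = 1 ± 3i: positive real part.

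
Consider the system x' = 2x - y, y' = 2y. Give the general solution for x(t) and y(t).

x(t) = -K_1e^(2t) - K_2te^(2t) - K_2e^(2t), y(t) = K_2e^(2t)

Coefficient matrix A = [[2, -1], [0, 2]].
Characteristic polynomial det(A - λI) = λ^2 - 4λ + 4 = 0.
Single eigenvalue λ = 2 with algebraic multiplicity 2.
Eigenvector v = (-1,0); generalized eigenvector w with (A-λI)w=v is (-1,1).
General solution: e^(2t)[K_1·v + K_2·(t·v + w)].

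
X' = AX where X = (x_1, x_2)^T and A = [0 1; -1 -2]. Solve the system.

x_1(t) = c_1e^(-t) + c_2te^(-t) + 2c_2e^(-t), x_2(t) = -c_1e^(-t) - c_2te^(-t) - c_2e^(-t)

Coefficient matrix A = [[0, 1], [-1, -2]].
Characteristic polynomial det(A - λI) = λ^2 + 2λ + 1 = 0.
Single eigenvalue λ = -1 with algebraic multiplicity 2.
Eigenvector v = (1,-1); generalized eigenvector w with (A-λI)w=v is (2,-1).
General solution: e^(-t)[c_1·v + c_2·(t·v + w)].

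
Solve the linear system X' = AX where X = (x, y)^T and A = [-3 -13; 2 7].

Coefficient matrix A = [[-3, -13], [2, 7]].
Characteristic polynomial det(A - λI) = λ^2 - 4λ + 5 = 0.
Eigenvalues λ = 2 ± i (complex conjugate pair).
For λ=2+i: an eigenvector is (-2,1) - i(-3,1) = (-2 + 3i, 1 - i).
A real fundamental pair from Re and Im of e^((2+i)t)v: X_1 = e^(2t)(cos(t)·(-2,1) + sin(t)·(-3,1)), X_2 = e^(2t)(sin(t)·(-2,1) - cos(t)·(-3,1)).
General solution: K_1X_1 + K_2X_2.

x(t) = -3K_1e^(2t)sin(t) - 2K_1e^(2t)cos(t) - 2K_2e^(2t)sin(t) + 3K_2e^(2t)cos(t), y(t) = K_1e^(2t)sin(t) + K_1e^(2t)cos(t) + K_2e^(2t)sin(t) - K_2e^(2t)cos(t)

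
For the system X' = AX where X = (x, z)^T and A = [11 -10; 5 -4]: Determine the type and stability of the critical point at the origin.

A = [[11,-10],[5,-4]]; det(A-λI) = λ^2 - 7λ + 6.
λ = 1, 6: both positive.

unstable node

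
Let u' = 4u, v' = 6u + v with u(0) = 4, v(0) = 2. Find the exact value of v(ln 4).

A = [[4,0],[6,1]]; eigenvalues λ = 4, 1.
Eigenvectors: (1,2) for λ=4, (0,1) for λ=1.
From the initial condition, c_1 = 4, c_2 = -6.
v(ln 4) = (4)(4^4)(2) + (-6)(4^1)(1) = 2024.

2024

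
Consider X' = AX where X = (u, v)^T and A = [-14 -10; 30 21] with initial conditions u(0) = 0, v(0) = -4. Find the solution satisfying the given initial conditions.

Coefficient matrix A = [[-14, -10], [30, 21]].
Characteristic polynomial det(A - λI) = λ^2 - 7λ + 6 = 0.
Eigenvalues λ = 1, 6.
For λ=1: (A-λI) row 1 is [-15, -10], so an eigenvector is (2, -3).
For λ=6: (A-λI) row 1 is [-20, -10], so an eigenvector is (1, -2).
General solution: C_1e^(t)(2,-3) + C_2e^(6t)(1,-2).
Applying u(0)=0, v(0)=-4 gives C_1=-4, C_2=8.

u(t) = 8e^(6t) - 8e^(t), v(t) = -16e^(6t) + 12e^(t)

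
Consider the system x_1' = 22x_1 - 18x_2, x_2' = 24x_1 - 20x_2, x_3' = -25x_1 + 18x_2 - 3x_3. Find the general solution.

Coefficient matrix A = [[22, -18, 0], [24, -20, 0], [-25, 18, -3]].
det(A - λI) = 0 gives eigenvalues λ = -3, 4, -2.
For λ=-3: eigenvector (0,0,1).
For λ=4: eigenvector (-1,-1,1).
For λ=-2: eigenvector (3,4,-3).
General solution: c_1e^(-3t)(0,0,1) + c_2e^(4t)(-1,-1,1) + c_3e^(-2t)(3,4,-3).

x_1(t) = -c_2e^(4t) + 3c_3e^(-2t), x_2(t) = -c_2e^(4t) + 4c_3e^(-2t), x_3(t) = c_1e^(-3t) + c_2e^(4t) - 3c_3e^(-2t)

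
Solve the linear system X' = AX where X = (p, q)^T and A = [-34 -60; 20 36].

p(t) = -2c_1e^(-4t) + 3c_2e^(6t), q(t) = c_1e^(-4t) - 2c_2e^(6t)

Coefficient matrix A = [[-34, -60], [20, 36]].
Characteristic polynomial det(A - λI) = λ^2 - 2λ - 24 = 0.
Eigenvalues λ = -4, 6.
For λ=-4: (A-λI) row 1 is [-30, -60], so an eigenvector is (-2, 1).
For λ=6: (A-λI) row 1 is [-40, -60], so an eigenvector is (3, -2).
General solution: c_1e^(-4t)(-2,1) + c_2e^(6t)(3,-2).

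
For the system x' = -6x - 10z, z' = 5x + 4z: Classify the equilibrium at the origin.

A = [[-6,-10],[5,4]]; det(A-λI) = λ^2 + 2λ + 26.
λ = -1 ± 5i: negative real part.

stable spiral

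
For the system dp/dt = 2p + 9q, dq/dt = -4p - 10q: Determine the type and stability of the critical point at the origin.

A = [[2,9],[-4,-10]]; det(A-λI) = λ^2 + 8λ + 16.
repeated λ = -4 with a single eigenvector.

stable improper node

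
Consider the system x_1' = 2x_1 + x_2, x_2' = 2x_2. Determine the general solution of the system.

Coefficient matrix A = [[2, 1], [0, 2]].
Characteristic polynomial det(A - λI) = λ^2 - 4λ + 4 = 0.
Single eigenvalue λ = 2 with algebraic multiplicity 2.
Eigenvector v = (-1,0); generalized eigenvector w with (A-λI)w=v is (1,-1).
General solution: e^(2t)[c_1·v + c_2·(t·v + w)].

x_1(t) = -c_1e^(2t) - c_2te^(2t) + c_2e^(2t), x_2(t) = -c_2e^(2t)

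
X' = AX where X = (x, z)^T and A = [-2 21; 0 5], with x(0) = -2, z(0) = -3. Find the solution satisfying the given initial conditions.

x(t) = -9e^(5t) + 7e^(-2t), z(t) = -3e^(5t)

Coefficient matrix A = [[-2, 21], [0, 5]].
Characteristic polynomial det(A - λI) = λ^2 - 3λ - 10 = 0.
Eigenvalues λ = 5, -2.
For λ=5: (A-λI) row 1 is [-7, 21], so an eigenvector is (3, 1).
For λ=-2: (A-λI) row 1 is [0, 21], so an eigenvector is (-1, 0).
General solution: K_1e^(5t)(3,1) + K_2e^(-2t)(-1,0).
Applying x(0)=-2, z(0)=-3 gives K_1=-3, K_2=-7.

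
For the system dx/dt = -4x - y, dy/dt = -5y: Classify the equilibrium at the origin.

stable node

A = [[-4,-1],[0,-5]]; det(A-λI) = λ^2 + 9λ + 20.
λ = -5, -4: both negative.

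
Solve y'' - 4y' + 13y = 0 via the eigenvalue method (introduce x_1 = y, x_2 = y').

Let x_1 = y, x_2 = y'. Then x_1' = x_2 and x_2' = -13x_1 + 4x_2.
A = [[0,1],[-13,4]]; det(A-λI) = λ^2 - 4λ + 13.
Eigenvalues λ = 2 ± 3i.

y(t) = C_1e^(2t)cos(3t) + C_2e^(2t)sin(3t)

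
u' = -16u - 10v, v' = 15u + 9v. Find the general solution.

Coefficient matrix A = [[-16, -10], [15, 9]].
Characteristic polynomial det(A - λI) = λ^2 + 7λ + 6 = 0.
Eigenvalues λ = -1, -6.
For λ=-1: (A-λI) row 1 is [-15, -10], so an eigenvector is (-2, 3).
For λ=-6: (A-λI) row 1 is [-10, -10], so an eigenvector is (1, -1).
General solution: K_1e^(-t)(-2,3) + K_2e^(-6t)(1,-1).

u(t) = -2K_1e^(-t) + K_2e^(-6t), v(t) = 3K_1e^(-t) - K_2e^(-6t)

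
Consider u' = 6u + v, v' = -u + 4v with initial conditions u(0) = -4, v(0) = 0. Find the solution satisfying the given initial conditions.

Coefficient matrix A = [[6, 1], [-1, 4]].
Characteristic polynomial det(A - λI) = λ^2 - 10λ + 25 = 0.
Single eigenvalue λ = 5 with algebraic multiplicity 2.
Eigenvector v = (1,-1); generalized eigenvector w with (A-λI)w=v is (2,-1).
General solution: e^(5t)[K_1·v + K_2·(t·v + w)].
Applying u(0)=-4, v(0)=0 gives K_1=4, K_2=-4.

u(t) = -4te^(5t) - 4e^(5t), v(t) = 4te^(5t)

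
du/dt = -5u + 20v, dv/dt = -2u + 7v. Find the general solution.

Coefficient matrix A = [[-5, 20], [-2, 7]].
Characteristic polynomial det(A - λI) = λ^2 - 2λ + 5 = 0.
Eigenvalues λ = 1 ± 2i (complex conjugate pair).
For λ=1+2i: an eigenvector is (-1,0) - i(3,1) = (-1 - 3i, 0 - i).
A real fundamental pair from Re and Im of e^((1+2i)t)v: X_1 = e^(t)(cos(2t)·(-1,0) + sin(2t)·(3,1)), X_2 = e^(t)(sin(2t)·(-1,0) - cos(2t)·(3,1)).
General solution: C_1X_1 + C_2X_2.

u(t) = 3C_1e^(t)sin(2t) - C_1e^(t)cos(2t) - C_2e^(t)sin(2t) - 3C_2e^(t)cos(2t), v(t) = C_1e^(t)sin(2t) - C_2e^(t)cos(2t)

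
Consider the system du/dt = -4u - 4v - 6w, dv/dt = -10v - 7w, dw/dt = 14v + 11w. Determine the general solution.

u(t) = K_1e^(-4t) - K_2e^(4t) - 2K_3e^(-3t), v(t) = -K_2e^(4t) - K_3e^(-3t), w(t) = 2K_2e^(4t) + K_3e^(-3t)

Coefficient matrix A = [[-4, -4, -6], [0, -10, -7], [0, 14, 11]].
det(A - λI) = 0 gives eigenvalues λ = -4, 4, -3.
For λ=-4: eigenvector (1,0,0).
For λ=4: eigenvector (-1,-1,2).
For λ=-3: eigenvector (-2,-1,1).
General solution: K_1e^(-4t)(1,0,0) + K_2e^(4t)(-1,-1,2) + K_3e^(-3t)(-2,-1,1).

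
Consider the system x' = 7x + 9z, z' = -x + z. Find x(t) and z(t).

Coefficient matrix A = [[7, 9], [-1, 1]].
Characteristic polynomial det(A - λI) = λ^2 - 8λ + 16 = 0.
Single eigenvalue λ = 4 with algebraic multiplicity 2.
Eigenvector v = (-3,1); generalized eigenvector w with (A-λI)w=v is (2,-1).
General solution: e^(4t)[K_1·v + K_2·(t·v + w)].

x(t) = -3K_1e^(4t) - 3K_2te^(4t) + 2K_2e^(4t), z(t) = K_1e^(4t) + K_2te^(4t) - K_2e^(4t)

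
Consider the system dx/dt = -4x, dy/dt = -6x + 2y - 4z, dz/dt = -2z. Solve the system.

x(t) = K_1e^(-4t), y(t) = K_1e^(-4t) + K_2e^(2t) + K_3e^(-2t), z(t) = K_3e^(-2t)

Coefficient matrix A = [[-4, 0, 0], [-6, 2, -4], [0, 0, -2]].
det(A - λI) = 0 gives eigenvalues λ = -4, 2, -2.
For λ=-4: eigenvector (1,1,0).
For λ=2: eigenvector (0,1,0).
For λ=-2: eigenvector (0,1,1).
General solution: K_1e^(-4t)(1,1,0) + K_2e^(2t)(0,1,0) + K_3e^(-2t)(0,1,1).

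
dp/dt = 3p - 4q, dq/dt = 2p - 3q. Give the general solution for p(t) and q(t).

p(t) = 2c_1e^(t) - c_2e^(-t), q(t) = c_1e^(t) - c_2e^(-t)

Coefficient matrix A = [[3, -4], [2, -3]].
Characteristic polynomial det(A - λI) = λ^2 - 1 = 0.
Eigenvalues λ = 1, -1.
For λ=1: (A-λI) row 1 is [2, -4], so an eigenvector is (2, 1).
For λ=-1: (A-λI) row 1 is [4, -4], so an eigenvector is (-1, -1).
General solution: c_1e^(t)(2,1) + c_2e^(-t)(-1,-1).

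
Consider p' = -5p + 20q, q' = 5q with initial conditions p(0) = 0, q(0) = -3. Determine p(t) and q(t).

Coefficient matrix A = [[-5, 20], [0, 5]].
Characteristic polynomial det(A - λI) = λ^2 - 25 = 0.
Eigenvalues λ = 5, -5.
For λ=5: (A-λI) row 1 is [-10, 20], so an eigenvector is (2, 1).
For λ=-5: (A-λI) row 1 is [0, 20], so an eigenvector is (-1, 0).
General solution: c_1e^(5t)(2,1) + c_2e^(-5t)(-1,0).
Applying p(0)=0, q(0)=-3 gives c_1=-3, c_2=-6.

p(t) = -6e^(5t) + 6e^(-5t), q(t) = -3e^(5t)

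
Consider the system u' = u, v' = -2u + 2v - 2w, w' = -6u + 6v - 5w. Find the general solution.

Coefficient matrix A = [[1, 0, 0], [-2, 2, -2], [-6, 6, -5]].
det(A - λI) = 0 gives eigenvalues λ = 1, -1, -2.
For λ=1: eigenvector (1,0,-1).
For λ=-1: eigenvector (0,-2,-3).
For λ=-2: eigenvector (0,1,2).
General solution: K_1e^(t)(1,0,-1) + K_2e^(-t)(0,-2,-3) + K_3e^(-2t)(0,1,2).

u(t) = K_1e^(t), v(t) = -2K_2e^(-t) + K_3e^(-2t), w(t) = -K_1e^(t) - 3K_2e^(-t) + 2K_3e^(-2t)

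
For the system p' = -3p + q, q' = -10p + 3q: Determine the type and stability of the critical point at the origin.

center

A = [[-3,1],[-10,3]]; det(A-λI) = λ^2 + 1.
λ = 0 ± i: zero real part.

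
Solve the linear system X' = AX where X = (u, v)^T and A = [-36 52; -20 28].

Coefficient matrix A = [[-36, 52], [-20, 28]].
Characteristic polynomial det(A - λI) = λ^2 + 8λ + 32 = 0.
Eigenvalues λ = -4 ± 4i (complex conjugate pair).
For λ=-4+4i: an eigenvector is (2,1) - i(-3,-2) = (2 + 3i, 1 + 2i).
A real fundamental pair from Re and Im of e^((-4+4i)t)v: X_1 = e^(-4t)(cos(4t)·(2,1) + sin(4t)·(-3,-2)), X_2 = e^(-4t)(sin(4t)·(2,1) - cos(4t)·(-3,-2)).
General solution: c_1X_1 + c_2X_2.

u(t) = -3c_1e^(-4t)sin(4t) + 2c_1e^(-4t)cos(4t) + 2c_2e^(-4t)sin(4t) + 3c_2e^(-4t)cos(4t), v(t) = -2c_1e^(-4t)sin(4t) + c_1e^(-4t)cos(4t) + c_2e^(-4t)sin(4t) + 2c_2e^(-4t)cos(4t)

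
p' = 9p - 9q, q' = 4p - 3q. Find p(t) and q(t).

Coefficient matrix A = [[9, -9], [4, -3]].
Characteristic polynomial det(A - λI) = λ^2 - 6λ + 9 = 0.
Single eigenvalue λ = 3 with algebraic multiplicity 2.
Eigenvector v = (-3,-2); generalized eigenvector w with (A-λI)w=v is (-2,-1).
General solution: e^(3t)[C_1·v + C_2·(t·v + w)].

p(t) = -3C_1e^(3t) - 3C_2te^(3t) - 2C_2e^(3t), q(t) = -2C_1e^(3t) - 2C_2te^(3t) - C_2e^(3t)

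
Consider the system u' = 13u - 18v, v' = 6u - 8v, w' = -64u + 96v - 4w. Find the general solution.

u(t) = -3K_1e^(t) + 2K_2e^(4t), v(t) = -2K_1e^(t) + K_2e^(4t), w(t) = -4K_2e^(4t) + K_3e^(-4t)

Coefficient matrix A = [[13, -18, 0], [6, -8, 0], [-64, 96, -4]].
det(A - λI) = 0 gives eigenvalues λ = 1, 4, -4.
For λ=1: eigenvector (-3,-2,0).
For λ=4: eigenvector (2,1,-4).
For λ=-4: eigenvector (0,0,1).
General solution: K_1e^(t)(-3,-2,0) + K_2e^(4t)(2,1,-4) + K_3e^(-4t)(0,0,1).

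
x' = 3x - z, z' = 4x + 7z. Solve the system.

Coefficient matrix A = [[3, -1], [4, 7]].
Characteristic polynomial det(A - λI) = λ^2 - 10λ + 25 = 0.
Single eigenvalue λ = 5 with algebraic multiplicity 2.
Eigenvector v = (1,-2); generalized eigenvector w with (A-λI)w=v is (0,-1).
General solution: e^(5t)[c_1·v + c_2·(t·v + w)].

x(t) = c_1e^(5t) + c_2te^(5t), z(t) = -2c_1e^(5t) - 2c_2te^(5t) - c_2e^(5t)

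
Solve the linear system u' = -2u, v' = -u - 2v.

Coefficient matrix A = [[-2, 0], [-1, -2]].
Characteristic polynomial det(A - λI) = λ^2 + 4λ + 4 = 0.
Single eigenvalue λ = -2 with algebraic multiplicity 2.
Eigenvector v = (0,1); generalized eigenvector w with (A-λI)w=v is (-1,-3).
General solution: e^(-2t)[K_1·v + K_2·(t·v + w)].

u(t) = -K_2e^(-2t), v(t) = K_1e^(-2t) + K_2te^(-2t) - 3K_2e^(-2t)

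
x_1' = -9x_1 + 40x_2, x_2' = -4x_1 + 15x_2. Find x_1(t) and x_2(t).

x_1(t) = -C_1e^(3t)sin(4t) - 3C_1e^(3t)cos(4t) - 3C_2e^(3t)sin(4t) + C_2e^(3t)cos(4t), x_2(t) = -C_1e^(3t)cos(4t) - C_2e^(3t)sin(4t)

Coefficient matrix A = [[-9, 40], [-4, 15]].
Characteristic polynomial det(A - λI) = λ^2 - 6λ + 25 = 0.
Eigenvalues λ = 3 ± 4i (complex conjugate pair).
For λ=3+4i: an eigenvector is (-3,-1) - i(-1,0) = (-3 + i, -1).
A real fundamental pair from Re and Im of e^((3+4i)t)v: X_1 = e^(3t)(cos(4t)·(-3,-1) + sin(4t)·(-1,0)), X_2 = e^(3t)(sin(4t)·(-3,-1) - cos(4t)·(-1,0)).
General solution: C_1X_1 + C_2X_2.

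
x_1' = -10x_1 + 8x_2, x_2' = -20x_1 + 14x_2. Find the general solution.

x_1(t) = K_1e^(2t)sin(4t) + K_1e^(2t)cos(4t) + K_2e^(2t)sin(4t) - K_2e^(2t)cos(4t), x_2(t) = K_1e^(2t)sin(4t) + 2K_1e^(2t)cos(4t) + 2K_2e^(2t)sin(4t) - K_2e^(2t)cos(4t)

Coefficient matrix A = [[-10, 8], [-20, 14]].
Characteristic polynomial det(A - λI) = λ^2 - 4λ + 20 = 0.
Eigenvalues λ = 2 ± 4i (complex conjugate pair).
For λ=2+4i: an eigenvector is (1,2) - i(1,1) = (1 - i, 2 - i).
A real fundamental pair from Re and Im of e^((2+4i)t)v: X_1 = e^(2t)(cos(4t)·(1,2) + sin(4t)·(1,1)), X_2 = e^(2t)(sin(4t)·(1,2) - cos(4t)·(1,1)).
General solution: K_1X_1 + K_2X_2.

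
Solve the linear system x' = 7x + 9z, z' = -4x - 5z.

Coefficient matrix A = [[7, 9], [-4, -5]].
Characteristic polynomial det(A - λI) = λ^2 - 2λ + 1 = 0.
Single eigenvalue λ = 1 with algebraic multiplicity 2.
Eigenvector v = (-3,2); generalized eigenvector w with (A-λI)w=v is (1,-1).
General solution: e^(t)[K_1·v + K_2·(t·v + w)].

x(t) = -3K_1e^(t) - 3K_2te^(t) + K_2e^(t), z(t) = 2K_1e^(t) + 2K_2te^(t) - K_2e^(t)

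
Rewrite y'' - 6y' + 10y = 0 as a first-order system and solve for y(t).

Let x_1 = y, x_2 = y'. Then x_1' = x_2 and x_2' = -10x_1 + 6x_2.
A = [[0,1],[-10,6]]; det(A-λI) = λ^2 - 6λ + 10.
Eigenvalues λ = 3 ± i.

y(t) = K_1e^(3t)cos(t) + K_2e^(3t)sin(t)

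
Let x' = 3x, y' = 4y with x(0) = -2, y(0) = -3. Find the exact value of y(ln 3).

-243

A = [[3,0],[0,4]]; eigenvalues λ = 4, 3.
Eigenvectors: (0,-1) for λ=4, (1,0) for λ=3.
From the initial condition, c_1 = 3, c_2 = -2.
y(ln 3) = (3)(3^4)(-1) + (-2)(3^3)(0) = -243.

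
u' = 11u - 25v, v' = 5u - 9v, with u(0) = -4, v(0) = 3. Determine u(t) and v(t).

Coefficient matrix A = [[11, -25], [5, -9]].
Characteristic polynomial det(A - λI) = λ^2 - 2λ + 26 = 0.
Eigenvalues λ = 1 ± 5i (complex conjugate pair).
For λ=1+5i: an eigenvector is (1,0) - i(2,1) = (1 - 2i, 0 - i).
A real fundamental pair from Re and Im of e^((1+5i)t)v: X_1 = e^(t)(cos(5t)·(1,0) + sin(5t)·(2,1)), X_2 = e^(t)(sin(5t)·(1,0) - cos(5t)·(2,1)).
General solution: c_1X_1 + c_2X_2.
Applying u(0)=-4, v(0)=3 gives c_1=-10, c_2=-3.

u(t) = -23e^(t)sin(5t) - 4e^(t)cos(5t), v(t) = -10e^(t)sin(5t) + 3e^(t)cos(5t)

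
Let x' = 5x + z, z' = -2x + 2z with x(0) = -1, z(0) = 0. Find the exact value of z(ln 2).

A = [[5,1],[-2,2]]; eigenvalues λ = 3, 4.
Eigenvectors: (1,-2) for λ=3, (-1,1) for λ=4.
From the initial condition, c_1 = 1, c_2 = 2.
z(ln 2) = (1)(2^3)(-2) + (2)(2^4)(1) = 16.

16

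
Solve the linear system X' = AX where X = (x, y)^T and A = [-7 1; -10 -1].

Coefficient matrix A = [[-7, 1], [-10, -1]].
Characteristic polynomial det(A - λI) = λ^2 + 8λ + 17 = 0.
Eigenvalues λ = -4 ± i (complex conjugate pair).
For λ=-4+i: an eigenvector is (1,3) - i(0,-1) = (1, 3 + i).
A real fundamental pair from Re and Im of e^((-4+i)t)v: X_1 = e^(-4t)(cos(t)·(1,3) + sin(t)·(0,-1)), X_2 = e^(-4t)(sin(t)·(1,3) - cos(t)·(0,-1)).
General solution: K_1X_1 + K_2X_2.

x(t) = K_1e^(-4t)cos(t) + K_2e^(-4t)sin(t), y(t) = -K_1e^(-4t)sin(t) + 3K_1e^(-4t)cos(t) + 3K_2e^(-4t)sin(t) + K_2e^(-4t)cos(t)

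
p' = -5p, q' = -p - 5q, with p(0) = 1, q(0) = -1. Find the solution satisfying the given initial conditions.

p(t) = e^(-5t), q(t) = -te^(-5t) - e^(-5t)

Coefficient matrix A = [[-5, 0], [-1, -5]].
Characteristic polynomial det(A - λI) = λ^2 + 10λ + 25 = 0.
Single eigenvalue λ = -5 with algebraic multiplicity 2.
Eigenvector v = (0,1); generalized eigenvector w with (A-λI)w=v is (-1,-1).
General solution: e^(-5t)[K_1·v + K_2·(t·v + w)].
Applying p(0)=1, q(0)=-1 gives K_1=-2, K_2=-1.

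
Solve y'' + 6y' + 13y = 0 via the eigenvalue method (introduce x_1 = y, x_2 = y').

y(t) = K_1e^(-3t)cos(2t) + K_2e^(-3t)sin(2t)

Let x_1 = y, x_2 = y'. Then x_1' = x_2 and x_2' = -13x_1 - 6x_2.
A = [[0,1],[-13,-6]]; det(A-λI) = λ^2 + 6λ + 13.
Eigenvalues λ = -3 ± 2i.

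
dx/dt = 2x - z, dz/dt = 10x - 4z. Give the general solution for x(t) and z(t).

x(t) = K_1e^(-t)cos(t) + K_2e^(-t)sin(t), z(t) = K_1e^(-t)sin(t) + 3K_1e^(-t)cos(t) + 3K_2e^(-t)sin(t) - K_2e^(-t)cos(t)

Coefficient matrix A = [[2, -1], [10, -4]].
Characteristic polynomial det(A - λI) = λ^2 + 2λ + 2 = 0.
Eigenvalues λ = -1 ± i (complex conjugate pair).
For λ=-1+i: an eigenvector is (1,3) - i(0,1) = (1, 3 - i).
A real fundamental pair from Re and Im of e^((-1+i)t)v: X_1 = e^(-t)(cos(t)·(1,3) + sin(t)·(0,1)), X_2 = e^(-t)(sin(t)·(1,3) - cos(t)·(0,1)).
General solution: K_1X_1 + K_2X_2.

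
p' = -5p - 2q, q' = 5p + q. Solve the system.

Coefficient matrix A = [[-5, -2], [5, 1]].
Characteristic polynomial det(A - λI) = λ^2 + 4λ + 5 = 0.
Eigenvalues λ = -2 ± i (complex conjugate pair).
For λ=-2+i: an eigenvector is (1,-1) - i(-1,2) = (1 + i, -1 - 2i).
A real fundamental pair from Re and Im of e^((-2+i)t)v: X_1 = e^(-2t)(cos(t)·(1,-1) + sin(t)·(-1,2)), X_2 = e^(-2t)(sin(t)·(1,-1) - cos(t)·(-1,2)).
General solution: c_1X_1 + c_2X_2.

p(t) = -c_1e^(-2t)sin(t) + c_1e^(-2t)cos(t) + c_2e^(-2t)sin(t) + c_2e^(-2t)cos(t), q(t) = 2c_1e^(-2t)sin(t) - c_1e^(-2t)cos(t) - c_2e^(-2t)sin(t) - 2c_2e^(-2t)cos(t)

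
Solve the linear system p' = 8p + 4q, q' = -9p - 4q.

p(t) = 2C_1e^(2t) + 2C_2te^(2t) + C_2e^(2t), q(t) = -3C_1e^(2t) - 3C_2te^(2t) - C_2e^(2t)

Coefficient matrix A = [[8, 4], [-9, -4]].
Characteristic polynomial det(A - λI) = λ^2 - 4λ + 4 = 0.
Single eigenvalue λ = 2 with algebraic multiplicity 2.
Eigenvector v = (2,-3); generalized eigenvector w with (A-λI)w=v is (1,-1).
General solution: e^(2t)[C_1·v + C_2·(t·v + w)].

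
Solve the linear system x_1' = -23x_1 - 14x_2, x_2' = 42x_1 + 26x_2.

x_1(t) = -2C_1e^(-2t) + C_2e^(5t), x_2(t) = 3C_1e^(-2t) - 2C_2e^(5t)

Coefficient matrix A = [[-23, -14], [42, 26]].
Characteristic polynomial det(A - λI) = λ^2 - 3λ - 10 = 0.
Eigenvalues λ = -2, 5.
For λ=-2: (A-λI) row 1 is [-21, -14], so an eigenvector is (-2, 3).
For λ=5: (A-λI) row 1 is [-28, -14], so an eigenvector is (1, -2).
General solution: C_1e^(-2t)(-2,3) + C_2e^(5t)(1,-2).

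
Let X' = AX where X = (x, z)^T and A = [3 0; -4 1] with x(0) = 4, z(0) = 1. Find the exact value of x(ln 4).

256

A = [[3,0],[-4,1]]; eigenvalues λ = 1, 3.
Eigenvectors: (0,-1) for λ=1, (1,-2) for λ=3.
From the initial condition, c_1 = -9, c_2 = 4.
x(ln 4) = (-9)(4^1)(0) + (4)(4^3)(1) = 256.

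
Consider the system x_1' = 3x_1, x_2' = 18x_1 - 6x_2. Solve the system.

x_1(t) = C_2e^(3t), x_2(t) = -C_1e^(-6t) + 2C_2e^(3t)

Coefficient matrix A = [[3, 0], [18, -6]].
Characteristic polynomial det(A - λI) = λ^2 + 3λ - 18 = 0.
Eigenvalues λ = -6, 3.
For λ=-6: (A-λI) row 1 is [9, 0], so an eigenvector is (0, -1).
For λ=3: (A-λI) row 2 is [18, -9], so an eigenvector is (1, 2).
General solution: C_1e^(-6t)(0,-1) + C_2e^(3t)(1,2).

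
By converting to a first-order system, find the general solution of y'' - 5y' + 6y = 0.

y(t) = C_1e^(2t) + C_2e^(3t)

Let x_1 = y, x_2 = y'. Then x_1' = x_2 and x_2' = -6x_1 + 5x_2.
A = [[0,1],[-6,5]]; det(A-λI) = λ^2 - 5λ + 6.
Eigenvalues λ = 2, 3 with eigenvectors (1,2), (1,3).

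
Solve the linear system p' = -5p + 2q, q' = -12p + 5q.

Coefficient matrix A = [[-5, 2], [-12, 5]].
Characteristic polynomial det(A - λI) = λ^2 - 1 = 0.
Eigenvalues λ = 1, -1.
For λ=1: (A-λI) row 1 is [-6, 2], so an eigenvector is (-1, -3).
For λ=-1: (A-λI) row 1 is [-4, 2], so an eigenvector is (1, 2).
General solution: c_1e^(t)(-1,-3) + c_2e^(-t)(1,2).

p(t) = -c_1e^(t) + c_2e^(-t), q(t) = -3c_1e^(t) + 2c_2e^(-t)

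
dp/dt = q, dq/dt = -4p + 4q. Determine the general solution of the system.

Coefficient matrix A = [[0, 1], [-4, 4]].
Characteristic polynomial det(A - λI) = λ^2 - 4λ + 4 = 0.
Single eigenvalue λ = 2 with algebraic multiplicity 2.
Eigenvector v = (-1,-2); generalized eigenvector w with (A-λI)w=v is (-1,-3).
General solution: e^(2t)[c_1·v + c_2·(t·v + w)].

p(t) = -c_1e^(2t) - c_2te^(2t) - c_2e^(2t), q(t) = -2c_1e^(2t) - 2c_2te^(2t) - 3c_2e^(2t)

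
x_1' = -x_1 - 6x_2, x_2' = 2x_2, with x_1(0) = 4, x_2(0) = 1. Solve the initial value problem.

x_1(t) = -2e^(2t) + 6e^(-t), x_2(t) = e^(2t)

Coefficient matrix A = [[-1, -6], [0, 2]].
Characteristic polynomial det(A - λI) = λ^2 - λ - 2 = 0.
Eigenvalues λ = -1, 2.
For λ=-1: (A-λI) row 1 is [0, -6], so an eigenvector is (-1, 0).
For λ=2: (A-λI) row 1 is [-3, -6], so an eigenvector is (-2, 1).
General solution: K_1e^(-t)(-1,0) + K_2e^(2t)(-2,1).
Applying x_1(0)=4, x_2(0)=1 gives K_1=-6, K_2=1.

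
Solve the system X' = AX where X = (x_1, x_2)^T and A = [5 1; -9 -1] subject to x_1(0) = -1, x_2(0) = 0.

x_1(t) = -3te^(2t) - e^(2t), x_2(t) = 9te^(2t)

Coefficient matrix A = [[5, 1], [-9, -1]].
Characteristic polynomial det(A - λI) = λ^2 - 4λ + 4 = 0.
Single eigenvalue λ = 2 with algebraic multiplicity 2.
Eigenvector v = (-1,3); generalized eigenvector w with (A-λI)w=v is (-1,2).
General solution: e^(2t)[K_1·v + K_2·(t·v + w)].
Applying x_1(0)=-1, x_2(0)=0 gives K_1=-2, K_2=3.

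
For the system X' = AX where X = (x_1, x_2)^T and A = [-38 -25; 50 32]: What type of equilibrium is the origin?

A = [[-38,-25],[50,32]]; det(A-λI) = λ^2 + 6λ + 34.
λ = -3 ± 5i: negative real part.

stable spiral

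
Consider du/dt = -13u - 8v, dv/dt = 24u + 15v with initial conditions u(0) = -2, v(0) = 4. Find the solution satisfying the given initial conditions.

u(t) = -2e^(3t), v(t) = 4e^(3t)

Coefficient matrix A = [[-13, -8], [24, 15]].
Characteristic polynomial det(A - λI) = λ^2 - 2λ - 3 = 0.
Eigenvalues λ = 3, -1.
For λ=3: (A-λI) row 1 is [-16, -8], so an eigenvector is (1, -2).
For λ=-1: (A-λI) row 1 is [-12, -8], so an eigenvector is (2, -3).
General solution: K_1e^(3t)(1,-2) + K_2e^(-t)(2,-3).
Applying u(0)=-2, v(0)=4 gives K_1=-2, K_2=0.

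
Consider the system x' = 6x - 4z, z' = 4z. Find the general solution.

x(t) = c_1e^(6t) + 2c_2e^(4t), z(t) = c_2e^(4t)

Coefficient matrix A = [[6, -4], [0, 4]].
Characteristic polynomial det(A - λI) = λ^2 - 10λ + 24 = 0.
Eigenvalues λ = 6, 4.
For λ=6: (A-λI) row 1 is [0, -4], so an eigenvector is (1, 0).
For λ=4: (A-λI) row 1 is [2, -4], so an eigenvector is (2, 1).
General solution: c_1e^(6t)(1,0) + c_2e^(4t)(2,1).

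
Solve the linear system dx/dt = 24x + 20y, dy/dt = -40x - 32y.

Coefficient matrix A = [[24, 20], [-40, -32]].
Characteristic polynomial det(A - λI) = λ^2 + 8λ + 32 = 0.
Eigenvalues λ = -4 ± 4i (complex conjugate pair).
For λ=-4+4i: an eigenvector is (2,-3) - i(-1,1) = (2 + i, -3 - i).
A real fundamental pair from Re and Im of e^((-4+4i)t)v: X_1 = e^(-4t)(cos(4t)·(2,-3) + sin(4t)·(-1,1)), X_2 = e^(-4t)(sin(4t)·(2,-3) - cos(4t)·(-1,1)).
General solution: C_1X_1 + C_2X_2.

x(t) = -C_1e^(-4t)sin(4t) + 2C_1e^(-4t)cos(4t) + 2C_2e^(-4t)sin(4t) + C_2e^(-4t)cos(4t), y(t) = C_1e^(-4t)sin(4t) - 3C_1e^(-4t)cos(4t) - 3C_2e^(-4t)sin(4t) - C_2e^(-4t)cos(4t)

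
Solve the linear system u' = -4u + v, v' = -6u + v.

u(t) = -K_1e^(-2t) + K_2e^(-t), v(t) = -2K_1e^(-2t) + 3K_2e^(-t)

Coefficient matrix A = [[-4, 1], [-6, 1]].
Characteristic polynomial det(A - λI) = λ^2 + 3λ + 2 = 0.
Eigenvalues λ = -2, -1.
For λ=-2: (A-λI) row 1 is [-2, 1], so an eigenvector is (-1, -2).
For λ=-1: (A-λI) row 1 is [-3, 1], so an eigenvector is (1, 3).
General solution: K_1e^(-2t)(-1,-2) + K_2e^(-t)(1,3).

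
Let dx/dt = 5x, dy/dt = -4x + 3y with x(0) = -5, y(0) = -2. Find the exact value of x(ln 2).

-160

A = [[5,0],[-4,3]]; eigenvalues λ = 3, 5.
Eigenvectors: (0,1) for λ=3, (-1,2) for λ=5.
From the initial condition, c_1 = -12, c_2 = 5.
x(ln 2) = (-12)(2^3)(0) + (5)(2^5)(-1) = -160.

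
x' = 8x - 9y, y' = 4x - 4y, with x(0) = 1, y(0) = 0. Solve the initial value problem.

x(t) = 6te^(2t) + e^(2t), y(t) = 4te^(2t)

Coefficient matrix A = [[8, -9], [4, -4]].
Characteristic polynomial det(A - λI) = λ^2 - 4λ + 4 = 0.
Single eigenvalue λ = 2 with algebraic multiplicity 2.
Eigenvector v = (3,2); generalized eigenvector w with (A-λI)w=v is (-1,-1).
General solution: e^(2t)[C_1·v + C_2·(t·v + w)].
Applying x(0)=1, y(0)=0 gives C_1=1, C_2=2.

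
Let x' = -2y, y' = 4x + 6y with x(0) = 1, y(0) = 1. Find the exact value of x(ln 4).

A = [[0,-2],[4,6]]; eigenvalues λ = 2, 4.
Eigenvectors: (-1,1) for λ=2, (1,-2) for λ=4.
From the initial condition, c_1 = -3, c_2 = -2.
x(ln 4) = (-3)(4^2)(-1) + (-2)(4^4)(1) = -464.

-464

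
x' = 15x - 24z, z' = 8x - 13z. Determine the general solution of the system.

x(t) = -2K_1e^(3t) + 3K_2e^(-t), z(t) = -K_1e^(3t) + 2K_2e^(-t)

Coefficient matrix A = [[15, -24], [8, -13]].
Characteristic polynomial det(A - λI) = λ^2 - 2λ - 3 = 0.
Eigenvalues λ = 3, -1.
For λ=3: (A-λI) row 1 is [12, -24], so an eigenvector is (-2, -1).
For λ=-1: (A-λI) row 1 is [16, -24], so an eigenvector is (3, 2).
General solution: K_1e^(3t)(-2,-1) + K_2e^(-t)(3,2).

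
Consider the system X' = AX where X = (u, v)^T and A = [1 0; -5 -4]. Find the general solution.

Coefficient matrix A = [[1, 0], [-5, -4]].
Characteristic polynomial det(A - λI) = λ^2 + 3λ - 4 = 0.
Eigenvalues λ = 1, -4.
For λ=1: (A-λI) row 2 is [-5, -5], so an eigenvector is (-1, 1).
For λ=-4: (A-λI) row 1 is [5, 0], so an eigenvector is (0, -1).
General solution: c_1e^(t)(-1,1) + c_2e^(-4t)(0,-1).

u(t) = -c_1e^(t), v(t) = c_1e^(t) - c_2e^(-4t)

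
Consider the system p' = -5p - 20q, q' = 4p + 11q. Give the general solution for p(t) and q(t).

Coefficient matrix A = [[-5, -20], [4, 11]].
Characteristic polynomial det(A - λI) = λ^2 - 6λ + 25 = 0.
Eigenvalues λ = 3 ± 4i (complex conjugate pair).
For λ=3+4i: an eigenvector is (1,0) - i(-2,1) = (1 + 2i, 0 - i).
A real fundamental pair from Re and Im of e^((3+4i)t)v: X_1 = e^(3t)(cos(4t)·(1,0) + sin(4t)·(-2,1)), X_2 = e^(3t)(sin(4t)·(1,0) - cos(4t)·(-2,1)).
General solution: c_1X_1 + c_2X_2.

p(t) = -2c_1e^(3t)sin(4t) + c_1e^(3t)cos(4t) + c_2e^(3t)sin(4t) + 2c_2e^(3t)cos(4t), q(t) = c_1e^(3t)sin(4t) - c_2e^(3t)cos(4t)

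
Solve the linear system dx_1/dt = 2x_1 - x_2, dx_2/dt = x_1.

Coefficient matrix A = [[2, -1], [1, 0]].
Characteristic polynomial det(A - λI) = λ^2 - 2λ + 1 = 0.
Single eigenvalue λ = 1 with algebraic multiplicity 2.
Eigenvector v = (-1,-1); generalized eigenvector w with (A-λI)w=v is (0,1).
General solution: e^(t)[c_1·v + c_2·(t·v + w)].

x_1(t) = -c_1e^(t) - c_2te^(t), x_2(t) = -c_1e^(t) - c_2te^(t) + c_2e^(t)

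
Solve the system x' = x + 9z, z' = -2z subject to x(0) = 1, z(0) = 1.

x(t) = 4e^(t) - 3e^(-2t), z(t) = e^(-2t)

Coefficient matrix A = [[1, 9], [0, -2]].
Characteristic polynomial det(A - λI) = λ^2 + λ - 2 = 0.
Eigenvalues λ = 1, -2.
For λ=1: (A-λI) row 1 is [0, 9], so an eigenvector is (-1, 0).
For λ=-2: (A-λI) row 1 is [3, 9], so an eigenvector is (-3, 1).
General solution: c_1e^(t)(-1,0) + c_2e^(-2t)(-3,1).
Applying x(0)=1, z(0)=1 gives c_1=-4, c_2=1.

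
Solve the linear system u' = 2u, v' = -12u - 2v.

u(t) = -c_1e^(2t), v(t) = 3c_1e^(2t) - c_2e^(-2t)

Coefficient matrix A = [[2, 0], [-12, -2]].
Characteristic polynomial det(A - λI) = λ^2 - 4 = 0.
Eigenvalues λ = 2, -2.
For λ=2: (A-λI) row 2 is [-12, -4], so an eigenvector is (-1, 3).
For λ=-2: (A-λI) row 1 is [4, 0], so an eigenvector is (0, -1).
General solution: c_1e^(2t)(-1,3) + c_2e^(-2t)(0,-1).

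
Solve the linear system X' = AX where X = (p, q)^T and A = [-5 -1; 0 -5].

p(t) = C_1e^(-5t) + C_2te^(-5t) + 3C_2e^(-5t), q(t) = -C_2e^(-5t)

Coefficient matrix A = [[-5, -1], [0, -5]].
Characteristic polynomial det(A - λI) = λ^2 + 10λ + 25 = 0.
Single eigenvalue λ = -5 with algebraic multiplicity 2.
Eigenvector v = (1,0); generalized eigenvector w with (A-λI)w=v is (3,-1).
General solution: e^(-5t)[C_1·v + C_2·(t·v + w)].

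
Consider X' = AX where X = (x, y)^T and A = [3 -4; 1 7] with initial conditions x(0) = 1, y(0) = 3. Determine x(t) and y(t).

Coefficient matrix A = [[3, -4], [1, 7]].
Characteristic polynomial det(A - λI) = λ^2 - 10λ + 25 = 0.
Single eigenvalue λ = 5 with algebraic multiplicity 2.
Eigenvector v = (2,-1); generalized eigenvector w with (A-λI)w=v is (-1,0).
General solution: e^(5t)[c_1·v + c_2·(t·v + w)].
Applying x(0)=1, y(0)=3 gives c_1=-3, c_2=-7.

x(t) = -14te^(5t) + e^(5t), y(t) = 7te^(5t) + 3e^(5t)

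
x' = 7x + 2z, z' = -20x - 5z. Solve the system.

x(t) = -K_1e^(t)sin(2t) + K_2e^(t)cos(2t), z(t) = 3K_1e^(t)sin(2t) - K_1e^(t)cos(2t) - K_2e^(t)sin(2t) - 3K_2e^(t)cos(2t)

Coefficient matrix A = [[7, 2], [-20, -5]].
Characteristic polynomial det(A - λI) = λ^2 - 2λ + 5 = 0.
Eigenvalues λ = 1 ± 2i (complex conjugate pair).
For λ=1+2i: an eigenvector is (0,-1) - i(-1,3) = (0 + i, -1 - 3i).
A real fundamental pair from Re and Im of e^((1+2i)t)v: X_1 = e^(t)(cos(2t)·(0,-1) + sin(2t)·(-1,3)), X_2 = e^(t)(sin(2t)·(0,-1) - cos(2t)·(-1,3)).
General solution: K_1X_1 + K_2X_2.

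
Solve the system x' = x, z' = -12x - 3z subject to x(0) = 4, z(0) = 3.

Coefficient matrix A = [[1, 0], [-12, -3]].
Characteristic polynomial det(A - λI) = λ^2 + 2λ - 3 = 0.
Eigenvalues λ = -3, 1.
For λ=-3: (A-λI) row 1 is [4, 0], so an eigenvector is (0, 1).
For λ=1: (A-λI) row 2 is [-12, -4], so an eigenvector is (1, -3).
General solution: K_1e^(-3t)(0,1) + K_2e^(t)(1,-3).
Applying x(0)=4, z(0)=3 gives K_1=15, K_2=4.

x(t) = 4e^(t), z(t) = -12e^(t) + 15e^(-3t)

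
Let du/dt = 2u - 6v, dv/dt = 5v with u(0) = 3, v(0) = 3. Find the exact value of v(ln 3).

729

A = [[2,-6],[0,5]]; eigenvalues λ = 5, 2.
Eigenvectors: (-2,1) for λ=5, (1,0) for λ=2.
From the initial condition, c_1 = 3, c_2 = 9.
v(ln 3) = (3)(3^5)(1) + (9)(3^2)(0) = 729.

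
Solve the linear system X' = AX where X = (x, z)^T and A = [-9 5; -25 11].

Coefficient matrix A = [[-9, 5], [-25, 11]].
Characteristic polynomial det(A - λI) = λ^2 - 2λ + 26 = 0.
Eigenvalues λ = 1 ± 5i (complex conjugate pair).
For λ=1+5i: an eigenvector is (1,2) - i(0,-1) = (1, 2 + i).
A real fundamental pair from Re and Im of e^((1+5i)t)v: X_1 = e^(t)(cos(5t)·(1,2) + sin(5t)·(0,-1)), X_2 = e^(t)(sin(5t)·(1,2) - cos(5t)·(0,-1)).
General solution: C_1X_1 + C_2X_2.

x(t) = C_1e^(t)cos(5t) + C_2e^(t)sin(5t), z(t) = -C_1e^(t)sin(5t) + 2C_1e^(t)cos(5t) + 2C_2e^(t)sin(5t) + C_2e^(t)cos(5t)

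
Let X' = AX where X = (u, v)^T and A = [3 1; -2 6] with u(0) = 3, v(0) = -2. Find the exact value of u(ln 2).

A = [[3,1],[-2,6]]; eigenvalues λ = 4, 5.
Eigenvectors: (-1,-1) for λ=4, (1,2) for λ=5.
From the initial condition, c_1 = -8, c_2 = -5.
u(ln 2) = (-8)(2^4)(-1) + (-5)(2^5)(1) = -32.

-32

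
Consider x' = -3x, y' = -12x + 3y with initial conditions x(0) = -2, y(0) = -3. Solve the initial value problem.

x(t) = -2e^(-3t), y(t) = e^(3t) - 4e^(-3t)

Coefficient matrix A = [[-3, 0], [-12, 3]].
Characteristic polynomial det(A - λI) = λ^2 - 9 = 0.
Eigenvalues λ = 3, -3.
For λ=3: (A-λI) row 1 is [-6, 0], so an eigenvector is (0, -1).
For λ=-3: (A-λI) row 2 is [-12, 6], so an eigenvector is (1, 2).
General solution: K_1e^(3t)(0,-1) + K_2e^(-3t)(1,2).
Applying x(0)=-2, y(0)=-3 gives K_1=-1, K_2=-2.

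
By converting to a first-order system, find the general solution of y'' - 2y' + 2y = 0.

y(t) = c_1e^(t)cos(t) + c_2e^(t)sin(t)

Let x_1 = y, x_2 = y'. Then x_1' = x_2 and x_2' = -2x_1 + 2x_2.
A = [[0,1],[-2,2]]; det(A-λI) = λ^2 - 2λ + 2.
Eigenvalues λ = 1 ± i.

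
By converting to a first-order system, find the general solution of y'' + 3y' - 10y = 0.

Let x_1 = y, x_2 = y'. Then x_1' = x_2 and x_2' = 10x_1 - 3x_2.
A = [[0,1],[10,-3]]; det(A-λI) = λ^2 + 3λ - 10.
Eigenvalues λ = 2, -5 with eigenvectors (1,2), (1,-5).

y(t) = C_1e^(2t) + C_2e^(-5t)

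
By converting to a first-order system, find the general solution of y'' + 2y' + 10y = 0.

Let x_1 = y, x_2 = y'. Then x_1' = x_2 and x_2' = -10x_1 - 2x_2.
A = [[0,1],[-10,-2]]; det(A-λI) = λ^2 + 2λ + 10.
Eigenvalues λ = -1 ± 3i.

y(t) = K_1e^(-t)cos(3t) + K_2e^(-t)sin(3t)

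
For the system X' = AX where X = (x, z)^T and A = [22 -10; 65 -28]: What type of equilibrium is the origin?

stable spiral

A = [[22,-10],[65,-28]]; det(A-λI) = λ^2 + 6λ + 34.
λ = -3 ± 5i: negative real part.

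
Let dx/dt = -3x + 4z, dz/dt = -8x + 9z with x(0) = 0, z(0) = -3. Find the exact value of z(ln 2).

A = [[-3,4],[-8,9]]; eigenvalues λ = 5, 1.
Eigenvectors: (1,2) for λ=5, (-1,-1) for λ=1.
From the initial condition, c_1 = -3, c_2 = -3.
z(ln 2) = (-3)(2^5)(2) + (-3)(2^1)(-1) = -186.

-186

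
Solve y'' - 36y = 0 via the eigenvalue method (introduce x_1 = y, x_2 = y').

y(t) = C_1e^(6t) + C_2e^(-6t)

Let x_1 = y, x_2 = y'. Then x_1' = x_2 and x_2' = 36x_1.
A = [[0,1],[36,0]]; det(A-λI) = λ^2 - 36.
Eigenvalues λ = 6, -6 with eigenvectors (1,6), (1,-6).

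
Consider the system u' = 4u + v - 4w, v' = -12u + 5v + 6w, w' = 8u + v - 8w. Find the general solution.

Coefficient matrix A = [[4, 1, -4], [-12, 5, 6], [8, 1, -8]].
det(A - λI) = 0 gives eigenvalues λ = -4, 2, 3.
For λ=-4: eigenvector (1,0,2).
For λ=2: eigenvector (1,2,1).
For λ=3: eigenvector (1,3,1).
General solution: C_1e^(-4t)(1,0,2) + C_2e^(2t)(1,2,1) + C_3e^(3t)(1,3,1).

u(t) = C_1e^(-4t) + C_2e^(2t) + C_3e^(3t), v(t) = 2C_2e^(2t) + 3C_3e^(3t), w(t) = 2C_1e^(-4t) + C_2e^(2t) + C_3e^(3t)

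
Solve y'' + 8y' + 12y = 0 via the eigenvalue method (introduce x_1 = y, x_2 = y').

y(t) = c_1e^(-6t) + c_2e^(-2t)

Let x_1 = y, x_2 = y'. Then x_1' = x_2 and x_2' = -12x_1 - 8x_2.
A = [[0,1],[-12,-8]]; det(A-λI) = λ^2 + 8λ + 12.
Eigenvalues λ = -6, -2 with eigenvectors (1,-6), (1,-2).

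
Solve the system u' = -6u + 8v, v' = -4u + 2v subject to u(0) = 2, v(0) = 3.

Coefficient matrix A = [[-6, 8], [-4, 2]].
Characteristic polynomial det(A - λI) = λ^2 + 4λ + 20 = 0.
Eigenvalues λ = -2 ± 4i (complex conjugate pair).
For λ=-2+4i: an eigenvector is (-1,0) - i(1,1) = (-1 - i, 0 - i).
A real fundamental pair from Re and Im of e^((-2+4i)t)v: X_1 = e^(-2t)(cos(4t)·(-1,0) + sin(4t)·(1,1)), X_2 = e^(-2t)(sin(4t)·(-1,0) - cos(4t)·(1,1)).
General solution: C_1X_1 + C_2X_2.
Applying u(0)=2, v(0)=3 gives C_1=1, C_2=-3.

u(t) = 4e^(-2t)sin(4t) + 2e^(-2t)cos(4t), v(t) = e^(-2t)sin(4t) + 3e^(-2t)cos(4t)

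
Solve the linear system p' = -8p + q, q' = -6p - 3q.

p(t) = c_1e^(-6t) - c_2e^(-5t), q(t) = 2c_1e^(-6t) - 3c_2e^(-5t)

Coefficient matrix A = [[-8, 1], [-6, -3]].
Characteristic polynomial det(A - λI) = λ^2 + 11λ + 30 = 0.
Eigenvalues λ = -6, -5.
For λ=-6: (A-λI) row 1 is [-2, 1], so an eigenvector is (1, 2).
For λ=-5: (A-λI) row 1 is [-3, 1], so an eigenvector is (-1, -3).
General solution: c_1e^(-6t)(1,2) + c_2e^(-5t)(-1,-3).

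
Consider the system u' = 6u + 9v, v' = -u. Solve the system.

u(t) = -3K_1e^(3t) - 3K_2te^(3t) - K_2e^(3t), v(t) = K_1e^(3t) + K_2te^(3t)

Coefficient matrix A = [[6, 9], [-1, 0]].
Characteristic polynomial det(A - λI) = λ^2 - 6λ + 9 = 0.
Single eigenvalue λ = 3 with algebraic multiplicity 2.
Eigenvector v = (-3,1); generalized eigenvector w with (A-λI)w=v is (-1,0).
General solution: e^(3t)[K_1·v + K_2·(t·v + w)].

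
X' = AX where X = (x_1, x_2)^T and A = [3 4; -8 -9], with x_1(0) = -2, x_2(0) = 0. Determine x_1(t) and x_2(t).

Coefficient matrix A = [[3, 4], [-8, -9]].
Characteristic polynomial det(A - λI) = λ^2 + 6λ + 5 = 0.
Eigenvalues λ = -1, -5.
For λ=-1: (A-λI) row 1 is [4, 4], so an eigenvector is (-1, 1).
For λ=-5: (A-λI) row 1 is [8, 4], so an eigenvector is (1, -2).
General solution: K_1e^(-t)(-1,1) + K_2e^(-5t)(1,-2).
Applying x_1(0)=-2, x_2(0)=0 gives K_1=4, K_2=2.

x_1(t) = -4e^(-t) + 2e^(-5t), x_2(t) = 4e^(-t) - 4e^(-5t)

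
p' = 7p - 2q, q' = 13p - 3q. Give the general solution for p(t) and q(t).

Coefficient matrix A = [[7, -2], [13, -3]].
Characteristic polynomial det(A - λI) = λ^2 - 4λ + 5 = 0.
Eigenvalues λ = 2 ± i (complex conjugate pair).
For λ=2+i: an eigenvector is (-1,-2) - i(-1,-3) = (-1 + i, -2 + 3i).
A real fundamental pair from Re and Im of e^((2+i)t)v: X_1 = e^(2t)(cos(t)·(-1,-2) + sin(t)·(-1,-3)), X_2 = e^(2t)(sin(t)·(-1,-2) - cos(t)·(-1,-3)).
General solution: K_1X_1 + K_2X_2.

p(t) = -K_1e^(2t)sin(t) - K_1e^(2t)cos(t) - K_2e^(2t)sin(t) + K_2e^(2t)cos(t), q(t) = -3K_1e^(2t)sin(t) - 2K_1e^(2t)cos(t) - 2K_2e^(2t)sin(t) + 3K_2e^(2t)cos(t)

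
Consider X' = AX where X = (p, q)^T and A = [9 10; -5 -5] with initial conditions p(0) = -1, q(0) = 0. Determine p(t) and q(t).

Coefficient matrix A = [[9, 10], [-5, -5]].
Characteristic polynomial det(A - λI) = λ^2 - 4λ + 5 = 0.
Eigenvalues λ = 2 ± i (complex conjugate pair).
For λ=2+i: an eigenvector is (-1,1) - i(3,-2) = (-1 - 3i, 1 + 2i).
A real fundamental pair from Re and Im of e^((2+i)t)v: X_1 = e^(2t)(cos(t)·(-1,1) + sin(t)·(3,-2)), X_2 = e^(2t)(sin(t)·(-1,1) - cos(t)·(3,-2)).
General solution: C_1X_1 + C_2X_2.
Applying p(0)=-1, q(0)=0 gives C_1=-2, C_2=1.

p(t) = -7e^(2t)sin(t) - e^(2t)cos(t), q(t) = 5e^(2t)sin(t)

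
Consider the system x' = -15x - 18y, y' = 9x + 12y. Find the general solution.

Coefficient matrix A = [[-15, -18], [9, 12]].
Characteristic polynomial det(A - λI) = λ^2 + 3λ - 18 = 0.
Eigenvalues λ = -6, 3.
For λ=-6: (A-λI) row 1 is [-9, -18], so an eigenvector is (-2, 1).
For λ=3: (A-λI) row 1 is [-18, -18], so an eigenvector is (1, -1).
General solution: K_1e^(-6t)(-2,1) + K_2e^(3t)(1,-1).

x(t) = -2K_1e^(-6t) + K_2e^(3t), y(t) = K_1e^(-6t) - K_2e^(3t)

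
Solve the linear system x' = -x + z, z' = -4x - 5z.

Coefficient matrix A = [[-1, 1], [-4, -5]].
Characteristic polynomial det(A - λI) = λ^2 + 6λ + 9 = 0.
Single eigenvalue λ = -3 with algebraic multiplicity 2.
Eigenvector v = (1,-2); generalized eigenvector w with (A-λI)w=v is (-1,3).
General solution: e^(-3t)[C_1·v + C_2·(t·v + w)].

x(t) = C_1e^(-3t) + C_2te^(-3t) - C_2e^(-3t), z(t) = -2C_1e^(-3t) - 2C_2te^(-3t) + 3C_2e^(-3t)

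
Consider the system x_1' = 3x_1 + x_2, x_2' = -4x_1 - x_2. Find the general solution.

Coefficient matrix A = [[3, 1], [-4, -1]].
Characteristic polynomial det(A - λI) = λ^2 - 2λ + 1 = 0.
Single eigenvalue λ = 1 with algebraic multiplicity 2.
Eigenvector v = (-1,2); generalized eigenvector w with (A-λI)w=v is (-2,3).
General solution: e^(t)[K_1·v + K_2·(t·v + w)].

x_1(t) = -K_1e^(t) - K_2te^(t) - 2K_2e^(t), x_2(t) = 2K_1e^(t) + 2K_2te^(t) + 3K_2e^(t)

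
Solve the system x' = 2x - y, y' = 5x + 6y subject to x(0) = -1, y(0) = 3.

x(t) = -e^(4t)sin(t) - e^(4t)cos(t), y(t) = e^(4t)sin(t) + 3e^(4t)cos(t)

Coefficient matrix A = [[2, -1], [5, 6]].
Characteristic polynomial det(A - λI) = λ^2 - 8λ + 17 = 0.
Eigenvalues λ = 4 ± i (complex conjugate pair).
For λ=4+i: an eigenvector is (0,-1) - i(1,-2) = (0 - i, -1 + 2i).
A real fundamental pair from Re and Im of e^((4+i)t)v: X_1 = e^(4t)(cos(t)·(0,-1) + sin(t)·(1,-2)), X_2 = e^(4t)(sin(t)·(0,-1) - cos(t)·(1,-2)).
General solution: K_1X_1 + K_2X_2.
Applying x(0)=-1, y(0)=3 gives K_1=-1, K_2=1.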